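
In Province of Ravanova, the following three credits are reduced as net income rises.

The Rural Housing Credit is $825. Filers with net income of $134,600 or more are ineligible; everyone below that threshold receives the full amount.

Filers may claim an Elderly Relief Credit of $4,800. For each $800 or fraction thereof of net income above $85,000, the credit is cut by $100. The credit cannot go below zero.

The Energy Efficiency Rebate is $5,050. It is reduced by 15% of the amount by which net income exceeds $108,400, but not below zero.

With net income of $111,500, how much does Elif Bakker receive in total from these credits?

$6,810

Rural Housing Credit: $111,500 is below the $134,600 cutoff, so the full $825 applies.
Elderly Relief Credit: income exceeds $85,000 by $26,500, which is 34 full-or-partial $800 increments; reduction = 34 × $100 = $3,400, leaving $1,400.
Energy Efficiency Rebate: 15% of the $3,100 excess over $108,400 is $465; credit = $5,050 − $465 = $4,585.
Total: $825 + $1,400 + $4,585 = $6,810.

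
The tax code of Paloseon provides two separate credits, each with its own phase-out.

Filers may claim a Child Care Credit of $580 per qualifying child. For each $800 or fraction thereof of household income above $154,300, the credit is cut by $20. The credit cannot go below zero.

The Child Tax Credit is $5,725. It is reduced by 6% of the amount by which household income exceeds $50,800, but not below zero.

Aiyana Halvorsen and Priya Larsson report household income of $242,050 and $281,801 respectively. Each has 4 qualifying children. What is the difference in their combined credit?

$120

Aiyana ($242,050): Child Care Credit: base = 4 × $580 = $2,320. income exceeds $154,300 by $87,750, which is 110 full-or-partial $800 increments; reduction = 110 × $20 = $2,200, leaving $120. Child Tax Credit: 6% of the $191,250 excess over $50,800 is $11,475 ≥ base, so the credit is $0. total $120 + $0 = $120
Priya ($281,801): Child Care Credit: base = 4 × $580 = $2,320. income exceeds $154,300 by $127,501 → 160 increments × $20 = $3,200 ≥ base, so the credit is $0. Child Tax Credit: 6% of the $231,001 excess over $50,800 is $13,860.06 ≥ base, so the credit is $0. total $0 + $0 = $0
Difference: |$120 − $0| = $120.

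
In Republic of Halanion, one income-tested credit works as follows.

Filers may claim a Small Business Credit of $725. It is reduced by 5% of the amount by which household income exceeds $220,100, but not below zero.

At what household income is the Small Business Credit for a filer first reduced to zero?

$234,600

The credit falls by 5% of each dollar above $220,100, so it reaches zero when the excess is $725 / 5% = $14,500: income = $220,100 + $14,500 = $234,600.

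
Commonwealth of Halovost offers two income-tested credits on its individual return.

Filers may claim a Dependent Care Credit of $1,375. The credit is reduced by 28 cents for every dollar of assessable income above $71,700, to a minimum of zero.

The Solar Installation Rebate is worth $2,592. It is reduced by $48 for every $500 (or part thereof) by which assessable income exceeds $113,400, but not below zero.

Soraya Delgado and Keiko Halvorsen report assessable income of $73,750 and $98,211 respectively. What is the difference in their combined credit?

$801

Soraya ($73,750): Dependent Care Credit: 28% of the $2,050 excess over $71,700 is $574; credit = $1,375 − $574 = $801. Solar Installation Rebate: $73,750 is at or below the $113,400 threshold, so the full $2,592 applies. total $801 + $2,592 = $3,393
Keiko ($98,211): Dependent Care Credit: 28% of the $26,511 excess over $71,700 is $7,423.08 ≥ base, so the credit is $0. Solar Installation Rebate: $98,211 is at or below the $113,400 threshold, so the full $2,592 applies. total $0 + $2,592 = $2,592
Difference: |$3,393 − $2,592| = $801.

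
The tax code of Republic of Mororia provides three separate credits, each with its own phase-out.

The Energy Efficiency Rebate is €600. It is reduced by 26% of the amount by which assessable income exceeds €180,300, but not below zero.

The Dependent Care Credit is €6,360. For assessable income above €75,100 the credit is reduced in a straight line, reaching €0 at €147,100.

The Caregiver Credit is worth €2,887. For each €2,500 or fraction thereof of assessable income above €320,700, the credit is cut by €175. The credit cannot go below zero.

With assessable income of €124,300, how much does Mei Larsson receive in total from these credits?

€5,501

Energy Efficiency Rebate: €124,300 is at or below the €180,300 threshold, so the full €600 applies.
Dependent Care Credit: €124,300 is €49,200 into a €72,000 phase-out range, leaving 22,800/72,000 of the credit: €6,360 × 22,800/72,000 = €2,014.
Caregiver Credit: €124,300 is at or below the €320,700 threshold, so the full €2,887 applies.
Total: €600 + €2,014 + €2,887 = €5,501.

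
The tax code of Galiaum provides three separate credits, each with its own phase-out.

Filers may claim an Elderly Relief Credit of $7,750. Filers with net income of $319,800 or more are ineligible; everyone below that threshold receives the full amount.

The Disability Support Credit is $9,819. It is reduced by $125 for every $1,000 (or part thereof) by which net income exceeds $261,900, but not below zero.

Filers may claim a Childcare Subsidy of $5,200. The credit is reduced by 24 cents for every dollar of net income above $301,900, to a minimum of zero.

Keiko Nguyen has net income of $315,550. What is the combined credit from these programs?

Elderly Relief Credit: $315,550 is below the $319,800 cutoff, so the full $7,750 applies.
Disability Support Credit: income exceeds $261,900 by $53,650, which is 54 full-or-partial $1,000 increments; reduction = 54 × $125 = $6,750, leaving $3,069.
Childcare Subsidy: 24% of the $13,650 excess over $301,900 is $3,276; credit = $5,200 − $3,276 = $1,924.
Total: $7,750 + $3,069 + $1,924 = $12,743.

$12,743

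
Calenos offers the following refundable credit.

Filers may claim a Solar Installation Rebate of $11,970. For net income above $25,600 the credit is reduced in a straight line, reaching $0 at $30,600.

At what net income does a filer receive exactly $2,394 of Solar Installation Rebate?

$2,394 is 2,394/11,970 of the full $11,970, so 9,576/11,970 of the $5,000 range has been used: income = $25,600 + $5,000 × 9,576/11,970 = $29,600.

$29,600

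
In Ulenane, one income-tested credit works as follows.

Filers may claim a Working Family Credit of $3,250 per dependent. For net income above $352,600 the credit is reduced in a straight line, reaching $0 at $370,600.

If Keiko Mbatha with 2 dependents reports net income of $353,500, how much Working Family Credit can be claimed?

$6,175

Working Family Credit: base = 2 × $3,250 = $6,500. $353,500 is $900 into a $18,000 phase-out range, leaving 17,100/18,000 of the credit: $6,500 × 17,100/18,000 = $6,175.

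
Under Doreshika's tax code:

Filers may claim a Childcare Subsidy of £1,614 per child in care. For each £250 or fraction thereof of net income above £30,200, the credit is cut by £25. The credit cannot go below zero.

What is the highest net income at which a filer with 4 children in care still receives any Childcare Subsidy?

Full credit = 4 × £1,614 = £6,456.
After 258 increments the reduction is 258 × £25 = £6,450, leaving £6; one more increment wipes it out. Increment 258 ends at excess 258 × £250 = £64,500, so the highest qualifying income is £30,200 + £64,500 = £94,700.

£94,700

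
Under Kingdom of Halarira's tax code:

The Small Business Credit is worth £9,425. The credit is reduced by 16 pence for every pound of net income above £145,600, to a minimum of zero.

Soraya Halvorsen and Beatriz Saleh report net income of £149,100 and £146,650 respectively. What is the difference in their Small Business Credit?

Soraya (£149,100): Small Business Credit: 16% of the £3,500 excess over £145,600 is £560; credit = £9,425 − £560 = £8,865.
Beatriz (£146,650): Small Business Credit: 16% of the £1,050 excess over £145,600 is £168; credit = £9,425 − £168 = £9,257.
Difference: |£8,865 − £9,257| = £392.

£392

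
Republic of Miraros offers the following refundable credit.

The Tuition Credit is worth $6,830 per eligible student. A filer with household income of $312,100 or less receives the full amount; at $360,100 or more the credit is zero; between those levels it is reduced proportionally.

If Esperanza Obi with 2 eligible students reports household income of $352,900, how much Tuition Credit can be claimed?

Tuition Credit: base = 2 × $6,830 = $13,660. $352,900 is $40,800 into a $48,000 phase-out range, leaving 7,200/48,000 of the credit: $13,660 × 7,200/48,000 = $2,049.

$2,049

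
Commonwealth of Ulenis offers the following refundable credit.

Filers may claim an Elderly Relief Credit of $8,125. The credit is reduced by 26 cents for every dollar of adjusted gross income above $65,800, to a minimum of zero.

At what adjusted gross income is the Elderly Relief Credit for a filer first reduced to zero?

The credit falls by 26% of each dollar above $65,800, so it reaches zero when the excess is $8,125 / 26% = $31,250: income = $65,800 + $31,250 = $97,050.

$97,050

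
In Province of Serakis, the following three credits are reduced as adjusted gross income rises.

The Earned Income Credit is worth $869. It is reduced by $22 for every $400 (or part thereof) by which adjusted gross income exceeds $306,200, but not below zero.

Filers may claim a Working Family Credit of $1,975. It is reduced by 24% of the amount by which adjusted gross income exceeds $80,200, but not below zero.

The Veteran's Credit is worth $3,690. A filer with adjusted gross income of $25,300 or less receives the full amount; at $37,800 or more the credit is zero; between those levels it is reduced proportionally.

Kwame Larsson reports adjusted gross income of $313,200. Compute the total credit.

$473

Earned Income Credit: income exceeds $306,200 by $7,000, which is 18 full-or-partial $400 increments; reduction = 18 × $22 = $396, leaving $473.
Working Family Credit: 24% of the $233,000 excess over $80,200 is $55,920 ≥ base, so the credit is $0.
Veteran's Credit: $313,200 is at or above $37,800, so the credit is $0.
Total: $473 + $0 + $0 = $473.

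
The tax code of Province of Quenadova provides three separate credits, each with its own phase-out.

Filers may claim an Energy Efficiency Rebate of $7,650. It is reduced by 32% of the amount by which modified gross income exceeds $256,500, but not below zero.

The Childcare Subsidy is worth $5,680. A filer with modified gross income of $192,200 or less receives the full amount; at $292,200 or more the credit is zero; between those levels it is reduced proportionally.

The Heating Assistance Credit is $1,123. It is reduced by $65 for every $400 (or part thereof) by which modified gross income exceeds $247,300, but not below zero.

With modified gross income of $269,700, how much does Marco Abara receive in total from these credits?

Energy Efficiency Rebate: 32% of the $13,200 excess over $256,500 is $4,224; credit = $7,650 − $4,224 = $3,426.
Childcare Subsidy: $269,700 is $77,500 into a $100,000 phase-out range, leaving 22,500/100,000 of the credit: $5,680 × 22,500/100,000 = $1,278.
Heating Assistance Credit: income exceeds $247,300 by $22,400 → 56 increments × $65 = $3,640 ≥ base, so the credit is $0.
Total: $3,426 + $1,278 + $0 = $4,704.

$4,704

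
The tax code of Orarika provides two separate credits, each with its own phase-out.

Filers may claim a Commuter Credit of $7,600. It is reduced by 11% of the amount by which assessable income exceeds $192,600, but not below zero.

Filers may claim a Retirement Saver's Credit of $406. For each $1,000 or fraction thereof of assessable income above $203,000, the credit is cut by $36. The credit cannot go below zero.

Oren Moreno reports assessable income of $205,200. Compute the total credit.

Commuter Credit: 11% of the $12,600 excess over $192,600 is $1,386; credit = $7,600 − $1,386 = $6,214.
Retirement Saver's Credit: income exceeds $203,000 by $2,200, which is 3 full-or-partial $1,000 increments; reduction = 3 × $36 = $108, leaving $298.
Total: $6,214 + $298 = $6,512.

$6,512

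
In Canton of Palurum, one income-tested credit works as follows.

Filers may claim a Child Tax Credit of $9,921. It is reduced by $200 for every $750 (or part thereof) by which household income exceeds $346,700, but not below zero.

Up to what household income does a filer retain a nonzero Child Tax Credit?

After 49 increments the reduction is 49 × $200 = $9,800, leaving $121; one more increment wipes it out. Increment 49 ends at excess 49 × $750 = $36,750, so the highest qualifying income is $346,700 + $36,750 = $383,450.

$383,450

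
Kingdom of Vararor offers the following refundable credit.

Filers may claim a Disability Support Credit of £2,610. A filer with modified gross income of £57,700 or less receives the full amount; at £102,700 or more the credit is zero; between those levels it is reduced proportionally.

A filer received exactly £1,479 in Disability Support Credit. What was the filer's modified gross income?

£77,200

£1,479 is 1,479/2,610 of the full £2,610, so 1,131/2,610 of the £45,000 range has been used: income = £57,700 + £45,000 × 1,131/2,610 = £77,200.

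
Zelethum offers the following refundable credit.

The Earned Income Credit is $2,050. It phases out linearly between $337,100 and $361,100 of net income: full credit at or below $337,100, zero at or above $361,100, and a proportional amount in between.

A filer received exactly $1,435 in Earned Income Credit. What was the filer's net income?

$344,300

$1,435 is 1,435/2,050 of the full $2,050, so 615/2,050 of the $24,000 range has been used: income = $337,100 + $24,000 × 615/2,050 = $344,300.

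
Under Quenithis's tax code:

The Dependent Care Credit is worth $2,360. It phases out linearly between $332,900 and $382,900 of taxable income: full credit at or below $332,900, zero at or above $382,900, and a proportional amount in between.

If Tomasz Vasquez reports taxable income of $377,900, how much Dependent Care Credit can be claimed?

Dependent Care Credit: $377,900 is $45,000 into a $50,000 phase-out range, leaving 5,000/50,000 of the credit: $2,360 × 5,000/50,000 = $236.

$236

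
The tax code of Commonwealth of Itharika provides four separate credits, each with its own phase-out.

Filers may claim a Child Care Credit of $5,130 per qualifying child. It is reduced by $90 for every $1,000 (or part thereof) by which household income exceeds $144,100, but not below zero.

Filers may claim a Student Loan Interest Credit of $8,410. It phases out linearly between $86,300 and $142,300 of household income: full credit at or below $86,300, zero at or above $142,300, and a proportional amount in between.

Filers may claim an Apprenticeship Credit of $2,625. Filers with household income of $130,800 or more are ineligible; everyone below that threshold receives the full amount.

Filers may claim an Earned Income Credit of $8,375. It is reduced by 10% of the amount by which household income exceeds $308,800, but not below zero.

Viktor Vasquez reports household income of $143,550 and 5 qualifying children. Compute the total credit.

Child Care Credit: base = 5 × $5,130 = $25,650. $143,550 is at or below the $144,100 threshold, so the full $25,650 applies.
Student Loan Interest Credit: $143,550 is at or above $142,300, so the credit is $0.
Apprenticeship Credit: $143,550 meets or exceeds the $130,800 cutoff, so the credit is $0.
Earned Income Credit: $143,550 is at or below the $308,800 threshold, so the full $8,375 applies.
Total: $25,650 + $0 + $0 + $8,375 = $34,025.

$34,025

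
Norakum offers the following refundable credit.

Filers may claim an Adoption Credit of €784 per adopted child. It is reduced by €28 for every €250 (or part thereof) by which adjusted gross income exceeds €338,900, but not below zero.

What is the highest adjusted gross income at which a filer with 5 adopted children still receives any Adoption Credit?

Full credit = 5 × €784 = €3,920.
After 139 increments the reduction is 139 × €28 = €3,892, leaving €28; one more increment wipes it out. Increment 139 ends at excess 139 × €250 = €34,750, so the highest qualifying income is €338,900 + €34,750 = €373,650.

€373,650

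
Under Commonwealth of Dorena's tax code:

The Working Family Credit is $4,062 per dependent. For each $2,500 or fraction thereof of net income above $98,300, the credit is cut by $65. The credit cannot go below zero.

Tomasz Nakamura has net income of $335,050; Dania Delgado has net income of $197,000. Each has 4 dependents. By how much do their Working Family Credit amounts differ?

$3,575

Tomasz ($335,050): Working Family Credit: base = 4 × $4,062 = $16,248. income exceeds $98,300 by $236,750, which is 95 full-or-partial $2,500 increments; reduction = 95 × $65 = $6,175, leaving $10,073.
Dania ($197,000): Working Family Credit: base = 4 × $4,062 = $16,248. income exceeds $98,300 by $98,700, which is 40 full-or-partial $2,500 increments; reduction = 40 × $65 = $2,600, leaving $13,648.
Difference: |$10,073 − $13,648| = $3,575.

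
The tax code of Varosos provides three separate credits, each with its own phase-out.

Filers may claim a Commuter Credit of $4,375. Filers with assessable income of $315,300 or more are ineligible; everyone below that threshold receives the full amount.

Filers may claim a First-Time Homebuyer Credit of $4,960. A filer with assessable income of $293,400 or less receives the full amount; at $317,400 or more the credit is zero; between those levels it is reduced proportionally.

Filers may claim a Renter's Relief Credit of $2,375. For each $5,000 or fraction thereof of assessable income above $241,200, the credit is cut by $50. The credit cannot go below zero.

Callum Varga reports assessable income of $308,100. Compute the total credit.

$7,972

Commuter Credit: $308,100 is below the $315,300 cutoff, so the full $4,375 applies.
First-Time Homebuyer Credit: $308,100 is $14,700 into a $24,000 phase-out range, leaving 9,300/24,000 of the credit: $4,960 × 9,300/24,000 = $1,922.
Renter's Relief Credit: income exceeds $241,200 by $66,900, which is 14 full-or-partial $5,000 increments; reduction = 14 × $50 = $700, leaving $1,675.
Total: $4,375 + $1,922 + $1,675 = $7,972.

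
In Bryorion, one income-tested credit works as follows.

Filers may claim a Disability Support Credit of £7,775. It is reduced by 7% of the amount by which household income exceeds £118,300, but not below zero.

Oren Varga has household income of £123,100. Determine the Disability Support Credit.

Disability Support Credit: 7% of the £4,800 excess over £118,300 is £336; credit = £7,775 − £336 = £7,439.

£7,439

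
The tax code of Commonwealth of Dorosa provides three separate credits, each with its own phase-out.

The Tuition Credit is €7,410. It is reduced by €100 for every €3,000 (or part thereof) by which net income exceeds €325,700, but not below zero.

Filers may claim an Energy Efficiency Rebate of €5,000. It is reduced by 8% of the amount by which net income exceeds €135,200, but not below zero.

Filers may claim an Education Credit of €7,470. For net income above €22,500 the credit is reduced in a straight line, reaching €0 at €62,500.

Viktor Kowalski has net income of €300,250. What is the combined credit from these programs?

Tuition Credit: €300,250 is at or below the €325,700 threshold, so the full €7,410 applies.
Energy Efficiency Rebate: 8% of the €165,050 excess over €135,200 is €13,204 ≥ base, so the credit is €0.
Education Credit: €300,250 is at or above €62,500, so the credit is €0.
Total: €7,410 + €0 + €0 = €7,410.

€7,410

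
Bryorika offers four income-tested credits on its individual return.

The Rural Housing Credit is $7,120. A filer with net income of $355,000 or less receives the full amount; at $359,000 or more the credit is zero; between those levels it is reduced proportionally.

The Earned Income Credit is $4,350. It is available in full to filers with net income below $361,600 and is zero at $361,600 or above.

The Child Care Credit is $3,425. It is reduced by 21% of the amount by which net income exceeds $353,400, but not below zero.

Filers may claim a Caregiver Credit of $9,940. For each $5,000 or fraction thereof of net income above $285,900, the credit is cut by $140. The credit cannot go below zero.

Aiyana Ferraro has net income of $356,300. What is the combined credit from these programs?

Rural Housing Credit: $356,300 is $1,300 into a $4,000 phase-out range, leaving 2,700/4,000 of the credit: $7,120 × 2,700/4,000 = $4,806.
Earned Income Credit: $356,300 is below the $361,600 cutoff, so the full $4,350 applies.
Child Care Credit: 21% of the $2,900 excess over $353,400 is $609; credit = $3,425 − $609 = $2,816.
Caregiver Credit: income exceeds $285,900 by $70,400, which is 15 full-or-partial $5,000 increments; reduction = 15 × $140 = $2,100, leaving $7,840.
Total: $4,806 + $4,350 + $2,816 + $7,840 = $19,812.

$19,812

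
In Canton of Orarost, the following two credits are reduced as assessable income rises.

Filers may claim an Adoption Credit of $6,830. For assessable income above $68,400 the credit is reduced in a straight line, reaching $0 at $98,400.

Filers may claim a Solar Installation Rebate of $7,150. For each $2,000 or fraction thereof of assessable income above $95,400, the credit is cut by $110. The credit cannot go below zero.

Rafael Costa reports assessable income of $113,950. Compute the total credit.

$6,050

Adoption Credit: $113,950 is at or above $98,400, so the credit is $0.
Solar Installation Rebate: income exceeds $95,400 by $18,550, which is 10 full-or-partial $2,000 increments; reduction = 10 × $110 = $1,100, leaving $6,050.
Total: $0 + $6,050 = $6,050.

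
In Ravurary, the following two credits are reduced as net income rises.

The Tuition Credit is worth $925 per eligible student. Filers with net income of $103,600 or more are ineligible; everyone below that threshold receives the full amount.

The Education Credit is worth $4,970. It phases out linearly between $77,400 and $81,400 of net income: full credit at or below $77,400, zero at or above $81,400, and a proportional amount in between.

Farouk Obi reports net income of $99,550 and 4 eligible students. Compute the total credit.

Tuition Credit: base = 4 × $925 = $3,700. $99,550 is below the $103,600 cutoff, so the full $3,700 applies.
Education Credit: $99,550 is at or above $81,400, so the credit is $0.
Total: $3,700 + $0 = $3,700.

$3,700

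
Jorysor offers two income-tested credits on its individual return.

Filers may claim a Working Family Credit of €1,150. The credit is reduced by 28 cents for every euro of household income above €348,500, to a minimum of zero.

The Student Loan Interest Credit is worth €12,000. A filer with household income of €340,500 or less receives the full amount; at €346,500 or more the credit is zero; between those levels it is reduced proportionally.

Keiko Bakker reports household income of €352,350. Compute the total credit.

€72

Working Family Credit: 28% of the €3,850 excess over €348,500 is €1,078; credit = €1,150 − €1,078 = €72.
Student Loan Interest Credit: €352,350 is at or above €346,500, so the credit is €0.
Total: €72 + €0 = €72.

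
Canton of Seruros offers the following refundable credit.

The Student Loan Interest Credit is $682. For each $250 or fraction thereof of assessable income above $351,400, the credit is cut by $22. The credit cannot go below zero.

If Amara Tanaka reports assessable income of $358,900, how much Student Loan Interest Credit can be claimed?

$22

Student Loan Interest Credit: income exceeds $351,400 by $7,500, which is 30 full-or-partial $250 increments; reduction = 30 × $22 = $660, leaving $22.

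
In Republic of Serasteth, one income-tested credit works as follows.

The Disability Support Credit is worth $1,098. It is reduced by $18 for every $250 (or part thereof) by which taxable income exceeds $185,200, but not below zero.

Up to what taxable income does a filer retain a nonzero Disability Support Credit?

$200,200

After 60 increments the reduction is 60 × $18 = $1,080, leaving $18; one more increment wipes it out. Increment 60 ends at excess 60 × $250 = $15,000, so the highest qualifying income is $185,200 + $15,000 = $200,200.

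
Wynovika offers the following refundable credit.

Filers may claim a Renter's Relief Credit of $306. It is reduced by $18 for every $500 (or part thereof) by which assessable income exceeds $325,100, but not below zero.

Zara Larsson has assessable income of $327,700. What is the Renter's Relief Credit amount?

$198

Renter's Relief Credit: income exceeds $325,100 by $2,600, which is 6 full-or-partial $500 increments; reduction = 6 × $18 = $108, leaving $198.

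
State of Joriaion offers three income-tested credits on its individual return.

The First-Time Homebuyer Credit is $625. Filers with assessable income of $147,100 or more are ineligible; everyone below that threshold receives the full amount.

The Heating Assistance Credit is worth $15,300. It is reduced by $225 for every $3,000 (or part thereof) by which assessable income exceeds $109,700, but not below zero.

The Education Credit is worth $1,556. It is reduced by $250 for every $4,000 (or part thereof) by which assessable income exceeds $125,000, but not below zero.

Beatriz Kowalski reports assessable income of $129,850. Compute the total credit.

$15,406

First-Time Homebuyer Credit: $129,850 is below the $147,100 cutoff, so the full $625 applies.
Heating Assistance Credit: income exceeds $109,700 by $20,150, which is 7 full-or-partial $3,000 increments; reduction = 7 × $225 = $1,575, leaving $13,725.
Education Credit: income exceeds $125,000 by $4,850, which is 2 full-or-partial $4,000 increments; reduction = 2 × $250 = $500, leaving $1,056.
Total: $625 + $13,725 + $1,056 = $15,406.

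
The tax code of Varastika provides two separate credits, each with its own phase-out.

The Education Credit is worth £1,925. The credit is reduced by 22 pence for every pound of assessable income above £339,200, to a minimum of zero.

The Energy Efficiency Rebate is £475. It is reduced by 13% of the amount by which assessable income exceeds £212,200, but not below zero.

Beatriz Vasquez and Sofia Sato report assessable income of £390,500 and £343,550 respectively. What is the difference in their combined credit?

Beatriz (£390,500): Education Credit: 22% of the £51,300 excess over £339,200 is £11,286 ≥ base, so the credit is £0. Energy Efficiency Rebate: 13% of the £178,300 excess over £212,200 is £23,179 ≥ base, so the credit is £0. total £0 + £0 = £0
Sofia (£343,550): Education Credit: 22% of the £4,350 excess over £339,200 is £957; credit = £1,925 − £957 = £968. Energy Efficiency Rebate: 13% of the £131,350 excess over £212,200 is £17,075.50 ≥ base, so the credit is £0. total £968 + £0 = £968
Difference: |£0 − £968| = £968.

£968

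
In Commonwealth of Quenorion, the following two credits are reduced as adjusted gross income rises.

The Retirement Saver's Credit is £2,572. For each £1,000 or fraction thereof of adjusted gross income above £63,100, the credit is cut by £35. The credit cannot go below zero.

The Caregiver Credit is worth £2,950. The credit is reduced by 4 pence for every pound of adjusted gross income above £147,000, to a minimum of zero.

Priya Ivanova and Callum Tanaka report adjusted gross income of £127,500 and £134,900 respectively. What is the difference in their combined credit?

Priya (£127,500): Retirement Saver's Credit: income exceeds £63,100 by £64,400, which is 65 full-or-partial £1,000 increments; reduction = 65 × £35 = £2,275, leaving £297. Caregiver Credit: £127,500 is at or below the £147,000 threshold, so the full £2,950 applies. total £297 + £2,950 = £3,247
Callum (£134,900): Retirement Saver's Credit: income exceeds £63,100 by £71,800, which is 72 full-or-partial £1,000 increments; reduction = 72 × £35 = £2,520, leaving £52. Caregiver Credit: £134,900 is at or below the £147,000 threshold, so the full £2,950 applies. total £52 + £2,950 = £3,002
Difference: |£3,247 − £3,002| = £245.

£245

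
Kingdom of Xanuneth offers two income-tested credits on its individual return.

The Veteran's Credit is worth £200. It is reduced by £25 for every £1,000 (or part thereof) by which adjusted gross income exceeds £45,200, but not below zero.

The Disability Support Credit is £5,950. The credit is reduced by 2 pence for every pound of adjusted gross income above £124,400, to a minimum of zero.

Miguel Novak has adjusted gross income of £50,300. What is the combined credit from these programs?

£6,000

Veteran's Credit: income exceeds £45,200 by £5,100, which is 6 full-or-partial £1,000 increments; reduction = 6 × £25 = £150, leaving £50.
Disability Support Credit: £50,300 is at or below the £124,400 threshold, so the full £5,950 applies.
Total: £50 + £5,950 = £6,000.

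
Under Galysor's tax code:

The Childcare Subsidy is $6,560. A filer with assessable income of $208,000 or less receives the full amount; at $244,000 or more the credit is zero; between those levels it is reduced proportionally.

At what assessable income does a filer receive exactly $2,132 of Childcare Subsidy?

$2,132 is 2,132/6,560 of the full $6,560, so 4,428/6,560 of the $36,000 range has been used: income = $208,000 + $36,000 × 4,428/6,560 = $232,300.

$232,300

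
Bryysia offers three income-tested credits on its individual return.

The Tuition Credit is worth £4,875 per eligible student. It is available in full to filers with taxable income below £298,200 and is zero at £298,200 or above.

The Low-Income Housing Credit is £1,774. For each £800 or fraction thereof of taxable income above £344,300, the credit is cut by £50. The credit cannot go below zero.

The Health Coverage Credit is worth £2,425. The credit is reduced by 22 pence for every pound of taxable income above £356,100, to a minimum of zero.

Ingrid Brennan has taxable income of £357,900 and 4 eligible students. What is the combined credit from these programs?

£2,953

Tuition Credit: base = 4 × £4,875 = £19,500. £357,900 meets or exceeds the £298,200 cutoff, so the credit is £0.
Low-Income Housing Credit: income exceeds £344,300 by £13,600, which is 17 full-or-partial £800 increments; reduction = 17 × £50 = £850, leaving £924.
Health Coverage Credit: 22% of the £1,800 excess over £356,100 is £396; credit = £2,425 − £396 = £2,029.
Total: £0 + £924 + £2,029 = £2,953.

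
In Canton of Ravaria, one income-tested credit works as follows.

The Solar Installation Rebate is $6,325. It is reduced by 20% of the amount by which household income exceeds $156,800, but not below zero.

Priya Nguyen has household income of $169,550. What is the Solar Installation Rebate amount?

$3,775

Solar Installation Rebate: 20% of the $12,750 excess over $156,800 is $2,550; credit = $6,325 − $2,550 = $3,775.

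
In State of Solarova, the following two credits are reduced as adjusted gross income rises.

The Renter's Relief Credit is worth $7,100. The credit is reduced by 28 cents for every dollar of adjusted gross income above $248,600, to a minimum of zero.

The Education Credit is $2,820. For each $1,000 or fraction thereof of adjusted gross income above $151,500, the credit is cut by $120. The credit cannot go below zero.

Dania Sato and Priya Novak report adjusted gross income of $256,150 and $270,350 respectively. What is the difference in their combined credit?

Dania ($256,150): Renter's Relief Credit: 28% of the $7,550 excess over $248,600 is $2,114; credit = $7,100 − $2,114 = $4,986. Education Credit: income exceeds $151,500 by $104,650 → 105 increments × $120 = $12,600 ≥ base, so the credit is $0. total $4,986 + $0 = $4,986
Priya ($270,350): Renter's Relief Credit: 28% of the $21,750 excess over $248,600 is $6,090; credit = $7,100 − $6,090 = $1,010. Education Credit: income exceeds $151,500 by $118,850 → 119 increments × $120 = $14,280 ≥ base, so the credit is $0. total $1,010 + $0 = $1,010
Difference: |$4,986 − $1,010| = $3,976.

$3,976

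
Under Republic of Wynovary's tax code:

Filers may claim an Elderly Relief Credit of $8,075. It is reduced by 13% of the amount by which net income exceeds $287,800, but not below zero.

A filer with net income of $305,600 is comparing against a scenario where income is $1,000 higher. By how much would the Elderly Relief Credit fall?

At $305,600 — 13% of the $17,800 excess over $287,800 is $2,314; credit = $8,075 − $2,314 = $5,761.
At $306,600 — 13% of the $18,800 excess over $287,800 is $2,444; credit = $8,075 − $2,444 = $5,631.
Lost: $5,761 − $5,631 = $130.

$130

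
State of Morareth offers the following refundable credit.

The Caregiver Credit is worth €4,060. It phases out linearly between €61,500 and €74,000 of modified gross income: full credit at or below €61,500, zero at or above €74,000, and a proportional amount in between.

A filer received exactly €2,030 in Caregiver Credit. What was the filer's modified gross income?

€67,750

€2,030 is 2,030/4,060 of the full €4,060, so 2,030/4,060 of the €12,500 range has been used: income = €61,500 + €12,500 × 2,030/4,060 = €67,750.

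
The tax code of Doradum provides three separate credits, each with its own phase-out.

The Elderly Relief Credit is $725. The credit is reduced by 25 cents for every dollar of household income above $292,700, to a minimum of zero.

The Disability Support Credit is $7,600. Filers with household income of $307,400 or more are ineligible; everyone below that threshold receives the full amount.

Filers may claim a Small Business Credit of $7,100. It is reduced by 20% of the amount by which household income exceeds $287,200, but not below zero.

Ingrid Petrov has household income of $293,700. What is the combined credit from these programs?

$13,875

Elderly Relief Credit: 25% of the $1,000 excess over $292,700 is $250; credit = $725 − $250 = $475.
Disability Support Credit: $293,700 is below the $307,400 cutoff, so the full $7,600 applies.
Small Business Credit: 20% of the $6,500 excess over $287,200 is $1,300; credit = $7,100 − $1,300 = $5,800.
Total: $475 + $7,600 + $5,800 = $13,875.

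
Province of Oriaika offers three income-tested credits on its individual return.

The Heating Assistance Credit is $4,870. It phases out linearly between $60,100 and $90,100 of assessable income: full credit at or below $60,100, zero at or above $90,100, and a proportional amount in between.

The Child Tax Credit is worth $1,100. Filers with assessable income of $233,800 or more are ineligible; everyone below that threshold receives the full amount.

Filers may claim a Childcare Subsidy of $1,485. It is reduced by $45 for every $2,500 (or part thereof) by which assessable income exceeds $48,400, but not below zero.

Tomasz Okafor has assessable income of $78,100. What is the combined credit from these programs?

$3,993

Heating Assistance Credit: $78,100 is $18,000 into a $30,000 phase-out range, leaving 12,000/30,000 of the credit: $4,870 × 12,000/30,000 = $1,948.
Child Tax Credit: $78,100 is below the $233,800 cutoff, so the full $1,100 applies.
Childcare Subsidy: income exceeds $48,400 by $29,700, which is 12 full-or-partial $2,500 increments; reduction = 12 × $45 = $540, leaving $945.
Total: $1,948 + $1,100 + $945 = $3,993.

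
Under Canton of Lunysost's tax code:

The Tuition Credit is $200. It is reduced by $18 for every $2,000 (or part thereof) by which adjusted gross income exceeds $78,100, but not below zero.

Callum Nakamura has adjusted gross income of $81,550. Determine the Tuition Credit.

$164

Tuition Credit: income exceeds $78,100 by $3,450, which is 2 full-or-partial $2,000 increments; reduction = 2 × $18 = $36, leaving $164.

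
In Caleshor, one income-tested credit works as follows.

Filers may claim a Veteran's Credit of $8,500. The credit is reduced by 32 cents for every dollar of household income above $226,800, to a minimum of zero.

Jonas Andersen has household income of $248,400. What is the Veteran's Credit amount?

Veteran's Credit: 32% of the $21,600 excess over $226,800 is $6,912; credit = $8,500 − $6,912 = $1,588.

$1,588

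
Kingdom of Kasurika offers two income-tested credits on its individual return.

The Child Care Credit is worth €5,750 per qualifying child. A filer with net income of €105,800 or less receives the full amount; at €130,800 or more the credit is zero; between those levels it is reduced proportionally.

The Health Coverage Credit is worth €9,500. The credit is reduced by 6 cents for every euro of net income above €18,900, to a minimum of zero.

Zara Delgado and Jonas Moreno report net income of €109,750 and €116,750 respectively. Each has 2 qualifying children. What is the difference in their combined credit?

Zara (€109,750): Child Care Credit: base = 2 × €5,750 = €11,500. €109,750 is €3,950 into a €25,000 phase-out range, leaving 21,050/25,000 of the credit: €11,500 × 21,050/25,000 = €9,683. Health Coverage Credit: 6% of the €90,850 excess over €18,900 is €5,451; credit = €9,500 − €5,451 = €4,049. total €9,683 + €4,049 = €13,732
Jonas (€116,750): Child Care Credit: base = 2 × €5,750 = €11,500. €116,750 is €10,950 into a €25,000 phase-out range, leaving 14,050/25,000 of the credit: €11,500 × 14,050/25,000 = €6,463. Health Coverage Credit: 6% of the €97,850 excess over €18,900 is €5,871; credit = €9,500 − €5,871 = €3,629. total €6,463 + €3,629 = €10,092
Difference: |€13,732 − €10,092| = €3,640.

€3,640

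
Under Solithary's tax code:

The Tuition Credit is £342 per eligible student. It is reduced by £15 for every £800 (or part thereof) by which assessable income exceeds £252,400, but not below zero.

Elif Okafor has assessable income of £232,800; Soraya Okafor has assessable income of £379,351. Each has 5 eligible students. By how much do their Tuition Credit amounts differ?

Elif (£232,800): Tuition Credit: base = 5 × £342 = £1,710. £232,800 is at or below the £252,400 threshold, so the full £1,710 applies.
Soraya (£379,351): Tuition Credit: base = 5 × £342 = £1,710. income exceeds £252,400 by £126,951 → 159 increments × £15 = £2,385 ≥ base, so the credit is £0.
Difference: |£1,710 − £0| = £1,710.

£1,710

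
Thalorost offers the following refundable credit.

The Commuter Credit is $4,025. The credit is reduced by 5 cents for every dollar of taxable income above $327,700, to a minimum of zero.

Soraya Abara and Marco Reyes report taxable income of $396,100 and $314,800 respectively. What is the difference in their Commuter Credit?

Soraya ($396,100): Commuter Credit: 5% of the $68,400 excess over $327,700 is $3,420; credit = $4,025 − $3,420 = $605.
Marco ($314,800): Commuter Credit: $314,800 is at or below the $327,700 threshold, so the full $4,025 applies.
Difference: |$605 − $4,025| = $3,420.

$3,420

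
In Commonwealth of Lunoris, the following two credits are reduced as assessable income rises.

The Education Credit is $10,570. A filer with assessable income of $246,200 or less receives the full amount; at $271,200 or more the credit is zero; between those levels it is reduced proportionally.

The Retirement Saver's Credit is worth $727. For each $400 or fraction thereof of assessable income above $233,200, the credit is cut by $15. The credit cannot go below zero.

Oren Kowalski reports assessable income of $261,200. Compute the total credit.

Education Credit: $261,200 is $15,000 into a $25,000 phase-out range, leaving 10,000/25,000 of the credit: $10,570 × 10,000/25,000 = $4,228.
Retirement Saver's Credit: income exceeds $233,200 by $28,000 → 70 increments × $15 = $1,050 ≥ base, so the credit is $0.
Total: $4,228 + $0 = $4,228.

$4,228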